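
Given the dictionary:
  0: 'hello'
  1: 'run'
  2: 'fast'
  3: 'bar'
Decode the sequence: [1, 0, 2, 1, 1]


Look up each index in the dictionary:
  1 -> 'run'
  0 -> 'hello'
  2 -> 'fast'
  1 -> 'run'
  1 -> 'run'

Decoded: "run hello fast run run"


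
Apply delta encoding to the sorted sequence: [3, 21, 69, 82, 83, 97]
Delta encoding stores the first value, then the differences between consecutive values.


First value: 3
Deltas:
  21 - 3 = 18
  69 - 21 = 48
  82 - 69 = 13
  83 - 82 = 1
  97 - 83 = 14


Delta encoded: [3, 18, 48, 13, 1, 14]


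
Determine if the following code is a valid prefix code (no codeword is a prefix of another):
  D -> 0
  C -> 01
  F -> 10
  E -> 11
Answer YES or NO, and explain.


Checking each pair (does one codeword prefix another?):
  D='0' vs C='01': prefix -- VIOLATION

NO -- this is NOT a valid prefix code. D (0) is a prefix of C (01).


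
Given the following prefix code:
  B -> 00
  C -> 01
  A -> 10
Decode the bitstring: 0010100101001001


Decoding step by step:
Bits 00 -> B
Bits 10 -> A
Bits 10 -> A
Bits 01 -> C
Bits 01 -> C
Bits 00 -> B
Bits 10 -> A
Bits 01 -> C


Decoded message: BAACCBAC


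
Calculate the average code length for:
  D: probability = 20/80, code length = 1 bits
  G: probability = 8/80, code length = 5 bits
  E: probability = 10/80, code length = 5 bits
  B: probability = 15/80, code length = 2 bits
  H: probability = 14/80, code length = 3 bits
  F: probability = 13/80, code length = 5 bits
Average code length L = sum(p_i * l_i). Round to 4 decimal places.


Weighted contributions p_i * l_i:
  D: (20/80) * 1 = 20/80
  G: (8/80) * 5 = 40/80
  E: (10/80) * 5 = 50/80
  B: (15/80) * 2 = 30/80
  H: (14/80) * 3 = 42/80
  F: (13/80) * 5 = 65/80
Sum = (20 + 40 + 50 + 30 + 42 + 65)/80 = 247/80

L = 247/80 = 3.0875 bits/symbol


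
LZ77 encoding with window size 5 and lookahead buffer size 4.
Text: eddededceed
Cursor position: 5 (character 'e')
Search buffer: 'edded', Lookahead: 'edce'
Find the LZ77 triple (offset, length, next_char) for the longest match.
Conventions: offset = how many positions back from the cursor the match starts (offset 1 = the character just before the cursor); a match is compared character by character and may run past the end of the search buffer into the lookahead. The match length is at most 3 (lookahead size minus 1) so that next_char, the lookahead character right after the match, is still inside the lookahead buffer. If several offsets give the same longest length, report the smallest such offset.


Try each offset into the search buffer:
  offset=1 (pos 4, char 'd'): match length 0
  offset=2 (pos 3, char 'e'): match length 2
  offset=3 (pos 2, char 'd'): match length 0
  offset=4 (pos 1, char 'd'): match length 0
  offset=5 (pos 0, char 'e'): match length 2
Longest match has length 2, found at offsets 2, 5; take the smallest, offset 2.
next_char = character at position 5 + 2 = 7 -> 'c'

Best match: offset=2, length=2 (matching 'ed' starting at position 3)
LZ77 triple: (2, 2, 'c')


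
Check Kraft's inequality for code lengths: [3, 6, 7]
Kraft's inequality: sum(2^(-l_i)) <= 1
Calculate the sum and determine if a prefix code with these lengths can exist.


Sum = 2^(-3) + 2^(-6) + 2^(-7)
    = 0.125 + 0.015625 + 0.0078125
    = 19/128 = 0.1484375
Since 0.1484375 <= 1, Kraft's inequality IS satisfied.
A prefix code with these lengths CAN exist.

Kraft sum = 0.1484375. Satisfied.


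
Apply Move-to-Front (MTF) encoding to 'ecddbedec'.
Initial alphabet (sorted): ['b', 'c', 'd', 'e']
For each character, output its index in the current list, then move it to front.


MTF encoding:
'e': index 3 in ['b', 'c', 'd', 'e'] -> ['e', 'b', 'c', 'd']
'c': index 2 in ['e', 'b', 'c', 'd'] -> ['c', 'e', 'b', 'd']
'd': index 3 in ['c', 'e', 'b', 'd'] -> ['d', 'c', 'e', 'b']
'd': index 0 in ['d', 'c', 'e', 'b'] -> ['d', 'c', 'e', 'b']
'b': index 3 in ['d', 'c', 'e', 'b'] -> ['b', 'd', 'c', 'e']
'e': index 3 in ['b', 'd', 'c', 'e'] -> ['e', 'b', 'd', 'c']
'd': index 2 in ['e', 'b', 'd', 'c'] -> ['d', 'e', 'b', 'c']
'e': index 1 in ['d', 'e', 'b', 'c'] -> ['e', 'd', 'b', 'c']
'c': index 3 in ['e', 'd', 'b', 'c'] -> ['c', 'e', 'd', 'b']


Output: [3, 2, 3, 0, 3, 3, 2, 1, 3]


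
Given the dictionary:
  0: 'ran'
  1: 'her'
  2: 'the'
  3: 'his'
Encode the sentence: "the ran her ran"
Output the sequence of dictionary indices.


Look up each word in the dictionary:
  'the' -> 2
  'ran' -> 0
  'her' -> 1
  'ran' -> 0

Encoded: [2, 0, 1, 0]


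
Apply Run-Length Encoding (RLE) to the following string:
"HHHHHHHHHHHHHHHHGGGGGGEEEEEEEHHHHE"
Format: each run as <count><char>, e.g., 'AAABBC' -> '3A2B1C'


Scanning runs left to right:
  i=0: run of 'H' x 16 -> '16H'
  i=16: run of 'G' x 6 -> '6G'
  i=22: run of 'E' x 7 -> '7E'
  i=29: run of 'H' x 4 -> '4H'
  i=33: run of 'E' x 1 -> '1E'

RLE = 16H6G7E4H1E


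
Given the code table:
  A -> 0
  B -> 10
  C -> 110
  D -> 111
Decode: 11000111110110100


Decoding:
110 -> C
0 -> A
0 -> A
111 -> D
110 -> C
110 -> C
10 -> B
0 -> A


Result: CAADCCBA


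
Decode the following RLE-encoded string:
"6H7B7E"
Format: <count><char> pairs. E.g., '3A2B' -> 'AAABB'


Expanding each <count><char> pair:
  6H -> 'HHHHHH'
  7B -> 'BBBBBBB'
  7E -> 'EEEEEEE'

Decoded = HHHHHHBBBBBBBEEEEEEE


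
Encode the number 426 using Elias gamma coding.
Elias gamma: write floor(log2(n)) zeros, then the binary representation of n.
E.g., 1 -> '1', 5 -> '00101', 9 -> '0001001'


num_bits = floor(log2(426)) + 1 = 9
leading_zeros = num_bits - 1 = 8
binary(426) = 110101010

Elias gamma(426) = '00000000' + '110101010' = 00000000110101010 (17 bits)


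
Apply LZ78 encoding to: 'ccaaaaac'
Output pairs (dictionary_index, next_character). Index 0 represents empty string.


LZ78 encoding steps:
Dictionary: {0: ''}
Step 1: w='' (idx 0), next='c' -> output (0, 'c'), add 'c' as idx 1
Step 2: w='c' (idx 1), next='a' -> output (1, 'a'), add 'ca' as idx 2
Step 3: w='' (idx 0), next='a' -> output (0, 'a'), add 'a' as idx 3
Step 4: w='a' (idx 3), next='a' -> output (3, 'a'), add 'aa' as idx 4
Step 5: w='a' (idx 3), next='c' -> output (3, 'c'), add 'ac' as idx 5


Encoded: [(0, 'c'), (1, 'a'), (0, 'a'), (3, 'a'), (3, 'c')]


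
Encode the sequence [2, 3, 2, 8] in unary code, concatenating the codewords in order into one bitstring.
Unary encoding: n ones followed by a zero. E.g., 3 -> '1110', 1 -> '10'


Encode each number as n ones followed by a terminating 0:
  2 -> 110 (3 bits)
  3 -> 1110 (4 bits)
  2 -> 110 (3 bits)
  8 -> 111111110 (9 bits)
Total length = 3 + 4 + 3 + 9 = 19 bits.

Unary([2, 3, 2, 8]) = 1101110110111111110 (19 bits)


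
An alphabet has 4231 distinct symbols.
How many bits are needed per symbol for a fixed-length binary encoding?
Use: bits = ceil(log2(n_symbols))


log2(4231) = 12.0468
Bracket: 2^12 = 4096 < 4231 <= 2^13 = 8192
So ceil(log2(4231)) = 13

bits = ceil(log2(4231)) = ceil(12.0468) = 13 bits


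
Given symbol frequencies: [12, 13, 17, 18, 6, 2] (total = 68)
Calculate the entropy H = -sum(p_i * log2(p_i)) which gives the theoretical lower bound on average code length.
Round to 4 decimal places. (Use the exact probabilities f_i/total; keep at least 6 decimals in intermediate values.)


Per-symbol terms -p_i * log2(p_i) with p_i = f_i/68:
  p = 12/68 = 0.176471: log2(p) = -2.502500, -p*log2(p) = 0.441618
  p = 13/68 = 0.191176: log2(p) = -2.387023, -p*log2(p) = 0.456343
  p = 17/68 = 0.250000: log2(p) = -2.000000, -p*log2(p) = 0.500000
  p = 18/68 = 0.264706: log2(p) = -1.917538, -p*log2(p) = 0.507584
  p = 6/68 = 0.088235: log2(p) = -3.502500, -p*log2(p) = 0.309044
  p = 2/68 = 0.029412: log2(p) = -5.087463, -p*log2(p) = 0.149631
H = 0.441618 + 0.456343 + 0.500000 + 0.507584 + 0.309044 + 0.149631 = 2.364220

H = 2.3642 bits/symbol


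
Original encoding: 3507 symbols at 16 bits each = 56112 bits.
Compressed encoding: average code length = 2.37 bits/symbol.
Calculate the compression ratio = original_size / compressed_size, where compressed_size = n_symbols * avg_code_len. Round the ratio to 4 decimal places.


original_size = n_symbols * orig_bits = 3507 * 16 = 56112 bits
compressed_size = n_symbols * avg_code_len = 3507 * 2.37 = 8311.59 bits
ratio = original_size / compressed_size = 56112 / 8311.59 = 6.7511

Compression ratio = 6.7511


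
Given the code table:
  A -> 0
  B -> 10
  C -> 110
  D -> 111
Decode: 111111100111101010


Decoding:
111 -> D
111 -> D
10 -> B
0 -> A
111 -> D
10 -> B
10 -> B
10 -> B


Result: DDBADBBB


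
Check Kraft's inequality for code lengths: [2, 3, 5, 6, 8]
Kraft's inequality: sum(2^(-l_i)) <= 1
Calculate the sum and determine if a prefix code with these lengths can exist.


Sum = 2^(-2) + 2^(-3) + 2^(-5) + 2^(-6) + 2^(-8)
    = 0.25 + 0.125 + 0.03125 + 0.015625 + 0.00390625
    = 109/256 = 0.42578125
Since 0.42578125 <= 1, Kraft's inequality IS satisfied.
A prefix code with these lengths CAN exist.

Kraft sum = 0.42578125. Satisfied.


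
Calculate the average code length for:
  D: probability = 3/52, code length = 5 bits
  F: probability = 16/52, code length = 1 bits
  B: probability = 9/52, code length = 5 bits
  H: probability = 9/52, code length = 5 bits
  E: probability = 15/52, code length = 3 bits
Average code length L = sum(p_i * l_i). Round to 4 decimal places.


Weighted contributions p_i * l_i:
  D: (3/52) * 5 = 15/52
  F: (16/52) * 1 = 16/52
  B: (9/52) * 5 = 45/52
  H: (9/52) * 5 = 45/52
  E: (15/52) * 3 = 45/52
Sum = (15 + 16 + 45 + 45 + 45)/52 = 166/52

L = 166/52 = 3.1923 bits/symbol


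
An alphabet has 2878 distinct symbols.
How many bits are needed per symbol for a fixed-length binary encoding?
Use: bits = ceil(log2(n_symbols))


log2(2878) = 11.4909
Bracket: 2^11 = 2048 < 2878 <= 2^12 = 4096
So ceil(log2(2878)) = 12

bits = ceil(log2(2878)) = ceil(11.4909) = 12 bits


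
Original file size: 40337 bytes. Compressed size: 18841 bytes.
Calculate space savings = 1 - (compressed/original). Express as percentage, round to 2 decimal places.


ratio = compressed/original = 18841/40337 = 0.46709
savings = 1 - ratio = 1 - 0.46709 = 0.53291
as a percentage: 0.53291 * 100 = 53.29%

Space savings = 1 - 18841/40337 = 53.29%


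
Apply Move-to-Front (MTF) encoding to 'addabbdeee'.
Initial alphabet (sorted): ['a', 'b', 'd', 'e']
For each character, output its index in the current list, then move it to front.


MTF encoding:
'a': index 0 in ['a', 'b', 'd', 'e'] -> ['a', 'b', 'd', 'e']
'd': index 2 in ['a', 'b', 'd', 'e'] -> ['d', 'a', 'b', 'e']
'd': index 0 in ['d', 'a', 'b', 'e'] -> ['d', 'a', 'b', 'e']
'a': index 1 in ['d', 'a', 'b', 'e'] -> ['a', 'd', 'b', 'e']
'b': index 2 in ['a', 'd', 'b', 'e'] -> ['b', 'a', 'd', 'e']
'b': index 0 in ['b', 'a', 'd', 'e'] -> ['b', 'a', 'd', 'e']
'd': index 2 in ['b', 'a', 'd', 'e'] -> ['d', 'b', 'a', 'e']
'e': index 3 in ['d', 'b', 'a', 'e'] -> ['e', 'd', 'b', 'a']
'e': index 0 in ['e', 'd', 'b', 'a'] -> ['e', 'd', 'b', 'a']
'e': index 0 in ['e', 'd', 'b', 'a'] -> ['e', 'd', 'b', 'a']


Output: [0, 2, 0, 1, 2, 0, 2, 3, 0, 0]


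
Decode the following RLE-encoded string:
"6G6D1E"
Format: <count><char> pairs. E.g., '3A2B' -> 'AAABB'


Expanding each <count><char> pair:
  6G -> 'GGGGGG'
  6D -> 'DDDDDD'
  1E -> 'E'

Decoded = GGGGGGDDDDDDE


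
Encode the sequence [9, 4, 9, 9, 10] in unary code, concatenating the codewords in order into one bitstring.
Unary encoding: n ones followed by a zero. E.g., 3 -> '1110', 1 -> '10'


Encode each number as n ones followed by a terminating 0:
  9 -> 1111111110 (10 bits)
  4 -> 11110 (5 bits)
  9 -> 1111111110 (10 bits)
  9 -> 1111111110 (10 bits)
  10 -> 11111111110 (11 bits)
Total length = 10 + 5 + 10 + 10 + 11 = 46 bits.

Unary([9, 4, 9, 9, 10]) = 1111111110111101111111110111111111011111111110 (46 bits)


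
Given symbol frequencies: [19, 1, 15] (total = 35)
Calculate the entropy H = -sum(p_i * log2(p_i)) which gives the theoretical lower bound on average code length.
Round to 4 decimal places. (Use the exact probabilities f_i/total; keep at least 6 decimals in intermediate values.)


Per-symbol terms -p_i * log2(p_i) with p_i = f_i/35:
  p = 19/35 = 0.542857: log2(p) = -0.881356, -p*log2(p) = 0.478450
  p = 1/35 = 0.028571: log2(p) = -5.129283, -p*log2(p) = 0.146551
  p = 15/35 = 0.428571: log2(p) = -1.222392, -p*log2(p) = 0.523882
H = 0.478450 + 0.146551 + 0.523882 = 1.148883

H = 1.1489 bits/symbol


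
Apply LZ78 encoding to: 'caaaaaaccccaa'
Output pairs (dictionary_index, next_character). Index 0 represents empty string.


LZ78 encoding steps:
Dictionary: {0: ''}
Step 1: w='' (idx 0), next='c' -> output (0, 'c'), add 'c' as idx 1
Step 2: w='' (idx 0), next='a' -> output (0, 'a'), add 'a' as idx 2
Step 3: w='a' (idx 2), next='a' -> output (2, 'a'), add 'aa' as idx 3
Step 4: w='aa' (idx 3), next='a' -> output (3, 'a'), add 'aaa' as idx 4
Step 5: w='c' (idx 1), next='c' -> output (1, 'c'), add 'cc' as idx 5
Step 6: w='cc' (idx 5), next='a' -> output (5, 'a'), add 'cca' as idx 6
Step 7: w='a' (idx 2), end of input -> output (2, '')


Encoded: [(0, 'c'), (0, 'a'), (2, 'a'), (3, 'a'), (1, 'c'), (5, 'a'), (2, '')]


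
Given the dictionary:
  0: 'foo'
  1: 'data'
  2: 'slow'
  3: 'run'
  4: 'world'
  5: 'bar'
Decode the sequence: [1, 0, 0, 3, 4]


Look up each index in the dictionary:
  1 -> 'data'
  0 -> 'foo'
  0 -> 'foo'
  3 -> 'run'
  4 -> 'world'

Decoded: "data foo foo run world"


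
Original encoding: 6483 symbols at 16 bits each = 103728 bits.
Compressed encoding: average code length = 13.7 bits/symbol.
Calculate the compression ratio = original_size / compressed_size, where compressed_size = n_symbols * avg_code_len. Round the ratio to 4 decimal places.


original_size = n_symbols * orig_bits = 6483 * 16 = 103728 bits
compressed_size = n_symbols * avg_code_len = 6483 * 13.7 = 88817.1 bits
ratio = original_size / compressed_size = 103728 / 88817.1 = 1.1679

Compression ratio = 1.1679


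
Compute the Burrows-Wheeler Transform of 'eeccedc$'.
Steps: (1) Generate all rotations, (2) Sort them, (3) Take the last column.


Rotations (sorted):
  0: $eeccedc -> last char: c
  1: c$eecced -> last char: d
  2: ccedc$ee -> last char: e
  3: cedc$eec -> last char: c
  4: dc$eecce -> last char: e
  5: eccedc$e -> last char: e
  6: edc$eecc -> last char: c
  7: eeccedc$ -> last char: $


BWT = cdeceec$


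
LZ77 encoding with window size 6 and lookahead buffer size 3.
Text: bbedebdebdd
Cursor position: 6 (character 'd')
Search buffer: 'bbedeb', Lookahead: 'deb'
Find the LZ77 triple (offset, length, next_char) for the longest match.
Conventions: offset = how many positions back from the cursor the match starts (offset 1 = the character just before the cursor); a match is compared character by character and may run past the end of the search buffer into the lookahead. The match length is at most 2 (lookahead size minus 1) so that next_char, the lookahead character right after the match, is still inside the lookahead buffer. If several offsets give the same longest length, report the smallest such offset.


Try each offset into the search buffer:
  offset=1 (pos 5, char 'b'): match length 0
  offset=2 (pos 4, char 'e'): match length 0
  offset=3 (pos 3, char 'd'): match length 2
  offset=4 (pos 2, char 'e'): match length 0
  offset=5 (pos 1, char 'b'): match length 0
  offset=6 (pos 0, char 'b'): match length 0
Longest match has length 2 at offset 3.
next_char = character at position 6 + 2 = 8 -> 'b'

Best match: offset=3, length=2 (matching 'de' starting at position 3)
LZ77 triple: (3, 2, 'b')


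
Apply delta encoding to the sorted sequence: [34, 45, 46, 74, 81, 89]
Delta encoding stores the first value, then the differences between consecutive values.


First value: 34
Deltas:
  45 - 34 = 11
  46 - 45 = 1
  74 - 46 = 28
  81 - 74 = 7
  89 - 81 = 8


Delta encoded: [34, 11, 1, 28, 7, 8]


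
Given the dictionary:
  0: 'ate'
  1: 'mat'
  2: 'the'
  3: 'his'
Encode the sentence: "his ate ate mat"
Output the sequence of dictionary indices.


Look up each word in the dictionary:
  'his' -> 3
  'ate' -> 0
  'ate' -> 0
  'mat' -> 1

Encoded: [3, 0, 0, 1]


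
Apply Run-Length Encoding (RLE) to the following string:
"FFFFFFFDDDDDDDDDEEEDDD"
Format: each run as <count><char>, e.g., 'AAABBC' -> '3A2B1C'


Scanning runs left to right:
  i=0: run of 'F' x 7 -> '7F'
  i=7: run of 'D' x 9 -> '9D'
  i=16: run of 'E' x 3 -> '3E'
  i=19: run of 'D' x 3 -> '3D'

RLE = 7F9D3E3D


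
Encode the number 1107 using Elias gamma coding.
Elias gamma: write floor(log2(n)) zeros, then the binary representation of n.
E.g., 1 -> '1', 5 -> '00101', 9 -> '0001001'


num_bits = floor(log2(1107)) + 1 = 11
leading_zeros = num_bits - 1 = 10
binary(1107) = 10001010011

Elias gamma(1107) = '0000000000' + '10001010011' = 000000000010001010011 (21 bits)


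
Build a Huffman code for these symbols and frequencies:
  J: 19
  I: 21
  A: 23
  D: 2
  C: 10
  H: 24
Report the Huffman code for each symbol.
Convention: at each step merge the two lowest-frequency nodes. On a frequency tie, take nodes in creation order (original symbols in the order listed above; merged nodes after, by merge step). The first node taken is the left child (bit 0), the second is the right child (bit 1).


Huffman tree construction:
Step 1: Merge D(2) + C(10) = 12
Step 2: Merge (D+C)(12) + J(19) = 31
Step 3: Merge I(21) + A(23) = 44
Step 4: Merge H(24) + ((D+C)+J)(31) = 55
Step 5: Merge (I+A)(44) + (H+((D+C)+J))(55) = 99
Read each symbol's code off the tree from the root (left child = 0, right child = 1).

Codes:
  J: 111 (length 3)
  I: 00 (length 2)
  A: 01 (length 2)
  D: 1100 (length 4)
  C: 1101 (length 4)
  H: 10 (length 2)
Average code length: 241/99 = 2.4343 bits/symbol


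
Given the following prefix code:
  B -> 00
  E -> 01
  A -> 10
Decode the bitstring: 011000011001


Decoding step by step:
Bits 01 -> E
Bits 10 -> A
Bits 00 -> B
Bits 01 -> E
Bits 10 -> A
Bits 01 -> E


Decoded message: EABEAE


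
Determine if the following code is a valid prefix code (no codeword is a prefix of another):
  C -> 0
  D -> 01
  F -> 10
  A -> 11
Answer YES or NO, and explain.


Checking each pair (does one codeword prefix another?):
  C='0' vs D='01': prefix -- VIOLATION

NO -- this is NOT a valid prefix code. C (0) is a prefix of D (01).


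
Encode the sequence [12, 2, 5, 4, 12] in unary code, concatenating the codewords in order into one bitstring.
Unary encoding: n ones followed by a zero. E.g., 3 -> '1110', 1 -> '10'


Encode each number as n ones followed by a terminating 0:
  12 -> 1111111111110 (13 bits)
  2 -> 110 (3 bits)
  5 -> 111110 (6 bits)
  4 -> 11110 (5 bits)
  12 -> 1111111111110 (13 bits)
Total length = 13 + 3 + 6 + 5 + 13 = 40 bits.

Unary([12, 2, 5, 4, 12]) = 1111111111110110111110111101111111111110 (40 bits)


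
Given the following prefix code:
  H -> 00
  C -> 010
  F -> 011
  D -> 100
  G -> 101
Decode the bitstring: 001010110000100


Decoding step by step:
Bits 00 -> H
Bits 101 -> G
Bits 011 -> F
Bits 00 -> H
Bits 00 -> H
Bits 100 -> D


Decoded message: HGFHHD


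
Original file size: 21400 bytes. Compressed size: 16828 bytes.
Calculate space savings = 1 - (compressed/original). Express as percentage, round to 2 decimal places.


ratio = compressed/original = 16828/21400 = 0.786355
savings = 1 - ratio = 1 - 0.786355 = 0.213645
as a percentage: 0.213645 * 100 = 21.36%

Space savings = 1 - 16828/21400 = 21.36%


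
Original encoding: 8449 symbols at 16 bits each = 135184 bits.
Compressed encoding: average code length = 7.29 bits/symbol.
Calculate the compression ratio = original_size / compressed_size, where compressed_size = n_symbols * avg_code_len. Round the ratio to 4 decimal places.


original_size = n_symbols * orig_bits = 8449 * 16 = 135184 bits
compressed_size = n_symbols * avg_code_len = 8449 * 7.29 = 61593.21 bits
ratio = original_size / compressed_size = 135184 / 61593.21 = 2.1948

Compression ratio = 2.1948


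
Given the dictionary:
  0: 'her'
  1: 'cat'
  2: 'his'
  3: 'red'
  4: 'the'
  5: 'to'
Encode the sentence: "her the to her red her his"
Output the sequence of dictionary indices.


Look up each word in the dictionary:
  'her' -> 0
  'the' -> 4
  'to' -> 5
  'her' -> 0
  'red' -> 3
  'her' -> 0
  'his' -> 2

Encoded: [0, 4, 5, 0, 3, 0, 2]


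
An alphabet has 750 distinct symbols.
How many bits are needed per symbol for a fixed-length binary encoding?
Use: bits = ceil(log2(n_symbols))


log2(750) = 9.5507
Bracket: 2^9 = 512 < 750 <= 2^10 = 1024
So ceil(log2(750)) = 10

bits = ceil(log2(750)) = ceil(9.5507) = 10 bits


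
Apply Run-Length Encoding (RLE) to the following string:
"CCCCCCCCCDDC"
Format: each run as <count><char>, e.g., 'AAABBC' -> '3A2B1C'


Scanning runs left to right:
  i=0: run of 'C' x 9 -> '9C'
  i=9: run of 'D' x 2 -> '2D'
  i=11: run of 'C' x 1 -> '1C'

RLE = 9C2D1C


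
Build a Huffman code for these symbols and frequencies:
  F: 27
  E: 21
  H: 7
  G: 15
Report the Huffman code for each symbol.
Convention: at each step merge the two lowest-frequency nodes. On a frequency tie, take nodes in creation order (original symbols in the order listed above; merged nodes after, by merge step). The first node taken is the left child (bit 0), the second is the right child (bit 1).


Huffman tree construction:
Step 1: Merge H(7) + G(15) = 22
Step 2: Merge E(21) + (H+G)(22) = 43
Step 3: Merge F(27) + (E+(H+G))(43) = 70
Read each symbol's code off the tree from the root (left child = 0, right child = 1).

Codes:
  F: 0 (length 1)
  E: 10 (length 2)
  H: 110 (length 3)
  G: 111 (length 3)
Average code length: 135/70 = 1.9286 bits/symbol


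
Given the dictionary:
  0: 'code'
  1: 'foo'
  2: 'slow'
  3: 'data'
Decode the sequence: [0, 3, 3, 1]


Look up each index in the dictionary:
  0 -> 'code'
  3 -> 'data'
  3 -> 'data'
  1 -> 'foo'

Decoded: "code data data foo"


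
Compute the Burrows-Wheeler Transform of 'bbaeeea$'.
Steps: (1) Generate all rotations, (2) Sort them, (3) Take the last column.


Rotations (sorted):
  0: $bbaeeea -> last char: a
  1: a$bbaeee -> last char: e
  2: aeeea$bb -> last char: b
  3: baeeea$b -> last char: b
  4: bbaeeea$ -> last char: $
  5: ea$bbaee -> last char: e
  6: eea$bbae -> last char: e
  7: eeea$bba -> last char: a


BWT = aebb$eea


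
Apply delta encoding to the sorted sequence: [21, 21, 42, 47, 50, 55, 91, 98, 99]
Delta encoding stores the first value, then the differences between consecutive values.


First value: 21
Deltas:
  21 - 21 = 0
  42 - 21 = 21
  47 - 42 = 5
  50 - 47 = 3
  55 - 50 = 5
  91 - 55 = 36
  98 - 91 = 7
  99 - 98 = 1


Delta encoded: [21, 0, 21, 5, 3, 5, 36, 7, 1]


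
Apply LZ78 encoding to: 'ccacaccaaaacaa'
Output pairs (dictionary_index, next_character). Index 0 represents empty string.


LZ78 encoding steps:
Dictionary: {0: ''}
Step 1: w='' (idx 0), next='c' -> output (0, 'c'), add 'c' as idx 1
Step 2: w='c' (idx 1), next='a' -> output (1, 'a'), add 'ca' as idx 2
Step 3: w='ca' (idx 2), next='c' -> output (2, 'c'), add 'cac' as idx 3
Step 4: w='ca' (idx 2), next='a' -> output (2, 'a'), add 'caa' as idx 4
Step 5: w='' (idx 0), next='a' -> output (0, 'a'), add 'a' as idx 5
Step 6: w='a' (idx 5), next='c' -> output (5, 'c'), add 'ac' as idx 6
Step 7: w='a' (idx 5), next='a' -> output (5, 'a'), add 'aa' as idx 7


Encoded: [(0, 'c'), (1, 'a'), (2, 'c'), (2, 'a'), (0, 'a'), (5, 'c'), (5, 'a')]


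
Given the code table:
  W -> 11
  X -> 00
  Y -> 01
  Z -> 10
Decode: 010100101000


Decoding:
01 -> Y
01 -> Y
00 -> X
10 -> Z
10 -> Z
00 -> X


Result: YYXZZX


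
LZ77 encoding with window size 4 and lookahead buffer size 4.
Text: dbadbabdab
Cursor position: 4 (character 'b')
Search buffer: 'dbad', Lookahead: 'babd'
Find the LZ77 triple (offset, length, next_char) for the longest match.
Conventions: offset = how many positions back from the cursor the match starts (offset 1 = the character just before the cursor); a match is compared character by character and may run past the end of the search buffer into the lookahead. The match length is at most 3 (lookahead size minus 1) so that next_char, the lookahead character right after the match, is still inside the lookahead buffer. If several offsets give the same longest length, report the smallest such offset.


Try each offset into the search buffer:
  offset=1 (pos 3, char 'd'): match length 0
  offset=2 (pos 2, char 'a'): match length 0
  offset=3 (pos 1, char 'b'): match length 2
  offset=4 (pos 0, char 'd'): match length 0
Longest match has length 2 at offset 3.
next_char = character at position 4 + 2 = 6 -> 'b'

Best match: offset=3, length=2 (matching 'ba' starting at position 1)
LZ77 triple: (3, 2, 'b')


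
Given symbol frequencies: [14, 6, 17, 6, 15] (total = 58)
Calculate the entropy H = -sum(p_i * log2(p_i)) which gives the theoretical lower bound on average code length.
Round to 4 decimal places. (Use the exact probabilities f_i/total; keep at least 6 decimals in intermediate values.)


Per-symbol terms -p_i * log2(p_i) with p_i = f_i/58:
  p = 14/58 = 0.241379: log2(p) = -2.050626, -p*log2(p) = 0.494979
  p = 6/58 = 0.103448: log2(p) = -3.273018, -p*log2(p) = 0.338588
  p = 17/58 = 0.293103: log2(p) = -1.770518, -p*log2(p) = 0.518945
  p = 6/58 = 0.103448: log2(p) = -3.273018, -p*log2(p) = 0.338588
  p = 15/58 = 0.258621: log2(p) = -1.951090, -p*log2(p) = 0.504592
H = 0.494979 + 0.338588 + 0.518945 + 0.338588 + 0.504592 = 2.195692

H = 2.1957 bits/symbol


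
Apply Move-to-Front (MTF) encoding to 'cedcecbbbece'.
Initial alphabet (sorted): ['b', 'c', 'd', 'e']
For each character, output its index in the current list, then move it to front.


MTF encoding:
'c': index 1 in ['b', 'c', 'd', 'e'] -> ['c', 'b', 'd', 'e']
'e': index 3 in ['c', 'b', 'd', 'e'] -> ['e', 'c', 'b', 'd']
'd': index 3 in ['e', 'c', 'b', 'd'] -> ['d', 'e', 'c', 'b']
'c': index 2 in ['d', 'e', 'c', 'b'] -> ['c', 'd', 'e', 'b']
'e': index 2 in ['c', 'd', 'e', 'b'] -> ['e', 'c', 'd', 'b']
'c': index 1 in ['e', 'c', 'd', 'b'] -> ['c', 'e', 'd', 'b']
'b': index 3 in ['c', 'e', 'd', 'b'] -> ['b', 'c', 'e', 'd']
'b': index 0 in ['b', 'c', 'e', 'd'] -> ['b', 'c', 'e', 'd']
'b': index 0 in ['b', 'c', 'e', 'd'] -> ['b', 'c', 'e', 'd']
'e': index 2 in ['b', 'c', 'e', 'd'] -> ['e', 'b', 'c', 'd']
'c': index 2 in ['e', 'b', 'c', 'd'] -> ['c', 'e', 'b', 'd']
'e': index 1 in ['c', 'e', 'b', 'd'] -> ['e', 'c', 'b', 'd']


Output: [1, 3, 3, 2, 2, 1, 3, 0, 0, 2, 2, 1]


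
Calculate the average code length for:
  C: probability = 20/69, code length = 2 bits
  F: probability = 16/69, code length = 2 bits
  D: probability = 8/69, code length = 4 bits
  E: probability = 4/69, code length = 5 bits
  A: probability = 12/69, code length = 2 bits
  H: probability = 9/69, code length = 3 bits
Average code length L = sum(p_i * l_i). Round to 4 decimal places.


Weighted contributions p_i * l_i:
  C: (20/69) * 2 = 40/69
  F: (16/69) * 2 = 32/69
  D: (8/69) * 4 = 32/69
  E: (4/69) * 5 = 20/69
  A: (12/69) * 2 = 24/69
  H: (9/69) * 3 = 27/69
Sum = (40 + 32 + 32 + 20 + 24 + 27)/69 = 175/69

L = 175/69 = 2.5362 bits/symbol


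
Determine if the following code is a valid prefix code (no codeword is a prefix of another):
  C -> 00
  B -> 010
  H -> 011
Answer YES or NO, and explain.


Checking each pair (does one codeword prefix another?):
  C='00' vs B='010': no prefix
  C='00' vs H='011': no prefix
  B='010' vs C='00': no prefix
  B='010' vs H='011': no prefix
  H='011' vs C='00': no prefix
  H='011' vs B='010': no prefix
No violation found over all pairs.

YES -- this is a valid prefix code. No codeword is a prefix of any other codeword.


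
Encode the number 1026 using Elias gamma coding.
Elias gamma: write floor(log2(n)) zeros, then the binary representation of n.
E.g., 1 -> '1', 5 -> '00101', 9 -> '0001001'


num_bits = floor(log2(1026)) + 1 = 11
leading_zeros = num_bits - 1 = 10
binary(1026) = 10000000010

Elias gamma(1026) = '0000000000' + '10000000010' = 000000000010000000010 (21 bits)


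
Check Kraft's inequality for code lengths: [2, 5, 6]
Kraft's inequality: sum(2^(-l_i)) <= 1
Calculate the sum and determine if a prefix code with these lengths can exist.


Sum = 2^(-2) + 2^(-5) + 2^(-6)
    = 0.25 + 0.03125 + 0.015625
    = 19/64 = 0.296875
Since 0.296875 <= 1, Kraft's inequality IS satisfied.
A prefix code with these lengths CAN exist.

Kraft sum = 0.296875. Satisfied.


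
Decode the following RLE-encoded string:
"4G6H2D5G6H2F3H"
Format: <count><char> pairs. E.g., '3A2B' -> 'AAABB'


Expanding each <count><char> pair:
  4G -> 'GGGG'
  6H -> 'HHHHHH'
  2D -> 'DD'
  5G -> 'GGGGG'
  6H -> 'HHHHHH'
  2F -> 'FF'
  3H -> 'HHH'

Decoded = GGGGHHHHHHDDGGGGGHHHHHHFFHHH


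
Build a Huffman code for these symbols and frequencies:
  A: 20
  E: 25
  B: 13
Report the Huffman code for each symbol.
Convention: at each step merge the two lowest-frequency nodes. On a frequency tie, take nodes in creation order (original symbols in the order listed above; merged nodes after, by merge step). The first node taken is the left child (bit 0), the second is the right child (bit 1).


Huffman tree construction:
Step 1: Merge B(13) + A(20) = 33
Step 2: Merge E(25) + (B+A)(33) = 58
Read each symbol's code off the tree from the root (left child = 0, right child = 1).

Codes:
  A: 11 (length 2)
  E: 0 (length 1)
  B: 10 (length 2)
Average code length: 91/58 = 1.5690 bits/symbol


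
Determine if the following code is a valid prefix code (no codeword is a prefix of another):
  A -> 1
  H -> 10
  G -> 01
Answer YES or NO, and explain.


Checking each pair (does one codeword prefix another?):
  A='1' vs H='10': prefix -- VIOLATION

NO -- this is NOT a valid prefix code. A (1) is a prefix of H (10).


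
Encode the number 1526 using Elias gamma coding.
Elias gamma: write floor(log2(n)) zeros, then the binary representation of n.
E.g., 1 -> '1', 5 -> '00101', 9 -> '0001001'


num_bits = floor(log2(1526)) + 1 = 11
leading_zeros = num_bits - 1 = 10
binary(1526) = 10111110110

Elias gamma(1526) = '0000000000' + '10111110110' = 000000000010111110110 (21 bits)


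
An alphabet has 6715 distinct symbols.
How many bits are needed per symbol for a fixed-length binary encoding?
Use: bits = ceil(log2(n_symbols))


log2(6715) = 12.7132
Bracket: 2^12 = 4096 < 6715 <= 2^13 = 8192
So ceil(log2(6715)) = 13

bits = ceil(log2(6715)) = ceil(12.7132) = 13 bits


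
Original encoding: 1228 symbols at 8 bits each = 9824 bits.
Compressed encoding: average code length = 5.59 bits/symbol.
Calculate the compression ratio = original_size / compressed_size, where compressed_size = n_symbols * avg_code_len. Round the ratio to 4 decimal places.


original_size = n_symbols * orig_bits = 1228 * 8 = 9824 bits
compressed_size = n_symbols * avg_code_len = 1228 * 5.59 = 6864.52 bits
ratio = original_size / compressed_size = 9824 / 6864.52 = 1.4311

Compression ratio = 1.4311


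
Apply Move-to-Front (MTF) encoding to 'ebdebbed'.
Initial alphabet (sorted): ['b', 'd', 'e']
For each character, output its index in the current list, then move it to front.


MTF encoding:
'e': index 2 in ['b', 'd', 'e'] -> ['e', 'b', 'd']
'b': index 1 in ['e', 'b', 'd'] -> ['b', 'e', 'd']
'd': index 2 in ['b', 'e', 'd'] -> ['d', 'b', 'e']
'e': index 2 in ['d', 'b', 'e'] -> ['e', 'd', 'b']
'b': index 2 in ['e', 'd', 'b'] -> ['b', 'e', 'd']
'b': index 0 in ['b', 'e', 'd'] -> ['b', 'e', 'd']
'e': index 1 in ['b', 'e', 'd'] -> ['e', 'b', 'd']
'd': index 2 in ['e', 'b', 'd'] -> ['d', 'e', 'b']


Output: [2, 1, 2, 2, 2, 0, 1, 2]


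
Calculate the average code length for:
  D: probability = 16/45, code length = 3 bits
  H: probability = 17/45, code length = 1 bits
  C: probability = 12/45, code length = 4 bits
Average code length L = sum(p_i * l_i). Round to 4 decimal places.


Weighted contributions p_i * l_i:
  D: (16/45) * 3 = 48/45
  H: (17/45) * 1 = 17/45
  C: (12/45) * 4 = 48/45
Sum = (48 + 17 + 48)/45 = 113/45

L = 113/45 = 2.5111 bits/symbol


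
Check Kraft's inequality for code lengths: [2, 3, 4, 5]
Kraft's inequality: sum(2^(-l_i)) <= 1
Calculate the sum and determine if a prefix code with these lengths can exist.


Sum = 2^(-2) + 2^(-3) + 2^(-4) + 2^(-5)
    = 0.25 + 0.125 + 0.0625 + 0.03125
    = 15/32 = 0.46875
Since 0.46875 <= 1, Kraft's inequality IS satisfied.
A prefix code with these lengths CAN exist.

Kraft sum = 0.46875. Satisfied.


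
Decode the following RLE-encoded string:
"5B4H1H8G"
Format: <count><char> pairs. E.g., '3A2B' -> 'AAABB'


Expanding each <count><char> pair:
  5B -> 'BBBBB'
  4H -> 'HHHH'
  1H -> 'H'
  8G -> 'GGGGGGGG'

Decoded = BBBBBHHHHHGGGGGGGG


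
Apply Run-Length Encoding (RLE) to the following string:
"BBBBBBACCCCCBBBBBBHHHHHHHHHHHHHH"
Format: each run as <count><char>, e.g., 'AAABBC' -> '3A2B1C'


Scanning runs left to right:
  i=0: run of 'B' x 6 -> '6B'
  i=6: run of 'A' x 1 -> '1A'
  i=7: run of 'C' x 5 -> '5C'
  i=12: run of 'B' x 6 -> '6B'
  i=18: run of 'H' x 14 -> '14H'

RLE = 6B1A5C6B14H


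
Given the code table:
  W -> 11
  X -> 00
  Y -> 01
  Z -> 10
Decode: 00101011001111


Decoding:
00 -> X
10 -> Z
10 -> Z
11 -> W
00 -> X
11 -> W
11 -> W


Result: XZZWXWW


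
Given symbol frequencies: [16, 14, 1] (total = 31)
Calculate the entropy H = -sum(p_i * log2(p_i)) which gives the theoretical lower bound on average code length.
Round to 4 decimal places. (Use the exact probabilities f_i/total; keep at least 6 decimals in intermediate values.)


Per-symbol terms -p_i * log2(p_i) with p_i = f_i/31:
  p = 16/31 = 0.516129: log2(p) = -0.954196, -p*log2(p) = 0.492488
  p = 14/31 = 0.451613: log2(p) = -1.146841, -p*log2(p) = 0.517928
  p = 1/31 = 0.032258: log2(p) = -4.954196, -p*log2(p) = 0.159813
H = 0.492488 + 0.517928 + 0.159813 = 1.170229

H = 1.1702 bits/symbol


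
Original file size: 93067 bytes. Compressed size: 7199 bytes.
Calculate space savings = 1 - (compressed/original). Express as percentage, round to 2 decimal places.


ratio = compressed/original = 7199/93067 = 0.077353
savings = 1 - ratio = 1 - 0.077353 = 0.922647
as a percentage: 0.922647 * 100 = 92.26%

Space savings = 1 - 7199/93067 = 92.26%


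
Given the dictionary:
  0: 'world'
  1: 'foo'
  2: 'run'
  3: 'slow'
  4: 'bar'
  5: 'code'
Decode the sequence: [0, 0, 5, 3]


Look up each index in the dictionary:
  0 -> 'world'
  0 -> 'world'
  5 -> 'code'
  3 -> 'slow'

Decoded: "world world code slow"


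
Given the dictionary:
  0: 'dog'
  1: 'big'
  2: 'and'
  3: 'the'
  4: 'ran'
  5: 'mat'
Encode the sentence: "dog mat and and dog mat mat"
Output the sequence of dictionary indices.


Look up each word in the dictionary:
  'dog' -> 0
  'mat' -> 5
  'and' -> 2
  'and' -> 2
  'dog' -> 0
  'mat' -> 5
  'mat' -> 5

Encoded: [0, 5, 2, 2, 0, 5, 5]


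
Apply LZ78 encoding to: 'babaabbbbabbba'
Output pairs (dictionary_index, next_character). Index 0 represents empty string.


LZ78 encoding steps:
Dictionary: {0: ''}
Step 1: w='' (idx 0), next='b' -> output (0, 'b'), add 'b' as idx 1
Step 2: w='' (idx 0), next='a' -> output (0, 'a'), add 'a' as idx 2
Step 3: w='b' (idx 1), next='a' -> output (1, 'a'), add 'ba' as idx 3
Step 4: w='a' (idx 2), next='b' -> output (2, 'b'), add 'ab' as idx 4
Step 5: w='b' (idx 1), next='b' -> output (1, 'b'), add 'bb' as idx 5
Step 6: w='ba' (idx 3), next='b' -> output (3, 'b'), add 'bab' as idx 6
Step 7: w='bb' (idx 5), next='a' -> output (5, 'a'), add 'bba' as idx 7


Encoded: [(0, 'b'), (0, 'a'), (1, 'a'), (2, 'b'), (1, 'b'), (3, 'b'), (5, 'a')]


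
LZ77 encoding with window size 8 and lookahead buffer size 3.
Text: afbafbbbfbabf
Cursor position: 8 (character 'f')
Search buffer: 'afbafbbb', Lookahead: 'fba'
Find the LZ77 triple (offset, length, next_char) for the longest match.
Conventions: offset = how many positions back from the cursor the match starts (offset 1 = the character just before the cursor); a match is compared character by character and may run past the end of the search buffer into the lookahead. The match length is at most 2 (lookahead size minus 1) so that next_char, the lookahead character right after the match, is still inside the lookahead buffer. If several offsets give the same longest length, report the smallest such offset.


Try each offset into the search buffer:
  offset=1 (pos 7, char 'b'): match length 0
  offset=2 (pos 6, char 'b'): match length 0
  offset=3 (pos 5, char 'b'): match length 0
  offset=4 (pos 4, char 'f'): match length 2
  offset=5 (pos 3, char 'a'): match length 0
  offset=6 (pos 2, char 'b'): match length 0
  offset=7 (pos 1, char 'f'): match length 2
  offset=8 (pos 0, char 'a'): match length 0
Longest match has length 2, found at offsets 4, 7; take the smallest, offset 4.
next_char = character at position 8 + 2 = 10 -> 'a'

Best match: offset=4, length=2 (matching 'fb' starting at position 4)
LZ77 triple: (4, 2, 'a')


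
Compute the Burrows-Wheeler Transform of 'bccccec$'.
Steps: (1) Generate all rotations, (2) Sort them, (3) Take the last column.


Rotations (sorted):
  0: $bccccec -> last char: c
  1: bccccec$ -> last char: $
  2: c$bcccce -> last char: e
  3: ccccec$b -> last char: b
  4: cccec$bc -> last char: c
  5: ccec$bcc -> last char: c
  6: cec$bccc -> last char: c
  7: ec$bcccc -> last char: c


BWT = c$ebcccc


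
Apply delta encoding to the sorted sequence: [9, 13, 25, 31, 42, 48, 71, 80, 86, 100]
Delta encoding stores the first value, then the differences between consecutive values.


First value: 9
Deltas:
  13 - 9 = 4
  25 - 13 = 12
  31 - 25 = 6
  42 - 31 = 11
  48 - 42 = 6
  71 - 48 = 23
  80 - 71 = 9
  86 - 80 = 6
  100 - 86 = 14


Delta encoded: [9, 4, 12, 6, 11, 6, 23, 9, 6, 14]


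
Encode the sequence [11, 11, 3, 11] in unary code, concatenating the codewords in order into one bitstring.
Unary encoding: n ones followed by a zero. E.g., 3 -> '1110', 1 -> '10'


Encode each number as n ones followed by a terminating 0:
  11 -> 111111111110 (12 bits)
  11 -> 111111111110 (12 bits)
  3 -> 1110 (4 bits)
  11 -> 111111111110 (12 bits)
Total length = 12 + 12 + 4 + 12 = 40 bits.

Unary([11, 11, 3, 11]) = 1111111111101111111111101110111111111110 (40 bits)


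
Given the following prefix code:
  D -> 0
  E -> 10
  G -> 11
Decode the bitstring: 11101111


Decoding step by step:
Bits 11 -> G
Bits 10 -> E
Bits 11 -> G
Bits 11 -> G


Decoded message: GEGG


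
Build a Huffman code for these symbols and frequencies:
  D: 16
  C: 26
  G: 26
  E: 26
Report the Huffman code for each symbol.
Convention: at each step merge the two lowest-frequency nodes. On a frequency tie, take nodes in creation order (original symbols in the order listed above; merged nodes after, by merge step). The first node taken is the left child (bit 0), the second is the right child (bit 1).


Huffman tree construction:
Step 1: Merge D(16) + C(26) = 42
Step 2: Merge G(26) + E(26) = 52
Step 3: Merge (D+C)(42) + (G+E)(52) = 94
Read each symbol's code off the tree from the root (left child = 0, right child = 1).

Codes:
  D: 00 (length 2)
  C: 01 (length 2)
  G: 10 (length 2)
  E: 11 (length 2)
Average code length: 188/94 = 2.0000 bits/symbol


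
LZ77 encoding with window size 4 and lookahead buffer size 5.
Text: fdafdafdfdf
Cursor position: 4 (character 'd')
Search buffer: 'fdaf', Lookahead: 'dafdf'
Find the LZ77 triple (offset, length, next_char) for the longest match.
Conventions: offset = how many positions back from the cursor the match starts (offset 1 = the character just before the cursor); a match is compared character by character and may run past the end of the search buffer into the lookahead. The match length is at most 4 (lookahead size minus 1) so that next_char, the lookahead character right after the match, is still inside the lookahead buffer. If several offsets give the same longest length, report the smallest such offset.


Try each offset into the search buffer:
  offset=1 (pos 3, char 'f'): match length 0
  offset=2 (pos 2, char 'a'): match length 0
  offset=3 (pos 1, char 'd'): match length 4
  offset=4 (pos 0, char 'f'): match length 0
Longest match has length 4 at offset 3.
next_char = character at position 4 + 4 = 8 -> 'f'

Best match: offset=3, length=4 (matching 'dafd' starting at position 1)
LZ77 triple: (3, 4, 'f')
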